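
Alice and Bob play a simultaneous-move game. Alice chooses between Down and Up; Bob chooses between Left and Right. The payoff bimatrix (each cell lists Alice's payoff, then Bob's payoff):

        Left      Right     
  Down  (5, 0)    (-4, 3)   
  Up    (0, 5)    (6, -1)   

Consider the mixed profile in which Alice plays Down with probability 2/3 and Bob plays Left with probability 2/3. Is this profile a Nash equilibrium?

Check Bob's indifference given Alice's mix p = 2/3:
  payoff from Left = 5/3; payoff from Right = 5/3 — equal.
Check Alice's indifference given Bob's mix q = 2/3:
  payoff from Down = 2; payoff from Up = 2 — equal.
Both players are indifferent, so neither can profitably deviate.

Yes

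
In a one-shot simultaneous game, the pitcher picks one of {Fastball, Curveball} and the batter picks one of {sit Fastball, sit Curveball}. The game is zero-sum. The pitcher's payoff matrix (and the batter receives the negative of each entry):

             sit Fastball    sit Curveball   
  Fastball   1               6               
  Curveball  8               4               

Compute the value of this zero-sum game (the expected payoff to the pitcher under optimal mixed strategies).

v = 44/9

The pitcher's indifference between Fastball and Curveball determines the batter's mixing probability q:
  the pitcher's payoff from Fastball: q·1 + (1−q)·6 = -5q + 6
  the pitcher's payoff from Curveball: q·8 + (1−q)·4 = 4q + 4
  -5q + 6 = 4q + 4  ⇒  -9q = -2  ⇒  q = 2/9.
The value is the pitcher's expected payoff against this mix (using Fastball): (2/9)·1 + (7/9)·6 = 44/9.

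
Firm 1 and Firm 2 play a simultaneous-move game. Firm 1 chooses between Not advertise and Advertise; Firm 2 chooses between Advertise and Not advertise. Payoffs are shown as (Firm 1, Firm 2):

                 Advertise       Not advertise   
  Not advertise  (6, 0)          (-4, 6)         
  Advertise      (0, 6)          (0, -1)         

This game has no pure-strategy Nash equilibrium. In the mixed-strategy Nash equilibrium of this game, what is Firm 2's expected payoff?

36/13

In a mixed equilibrium Firm 2 is indifferent between Advertise and Not advertise; this condition fixes p.
  Firm 2's payoff from Advertise: p·0 + (1−p)·6 = -6p + 6
  Firm 2's payoff from Not advertise: p·6 + (1−p)·(-1) = 7p - 1
  -6p + 6 = 7p - 1  ⇒  -13p = -7  ⇒  p = 7/13.
At equilibrium Firm 2 is indifferent across columns, so Firm 2's payoff equals the payoff from Advertise: (7/13)·0 + (6/13)·6 = 36/13.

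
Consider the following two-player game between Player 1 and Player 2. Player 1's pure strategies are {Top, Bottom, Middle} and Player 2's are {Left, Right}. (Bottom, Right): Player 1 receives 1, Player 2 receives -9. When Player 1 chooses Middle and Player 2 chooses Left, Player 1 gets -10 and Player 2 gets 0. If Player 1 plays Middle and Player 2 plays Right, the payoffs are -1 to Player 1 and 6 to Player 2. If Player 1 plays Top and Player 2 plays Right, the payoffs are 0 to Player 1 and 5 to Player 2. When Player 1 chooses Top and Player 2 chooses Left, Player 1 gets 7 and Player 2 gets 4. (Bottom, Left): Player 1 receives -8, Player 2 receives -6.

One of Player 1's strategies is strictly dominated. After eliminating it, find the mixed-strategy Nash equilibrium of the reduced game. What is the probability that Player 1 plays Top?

Player 1's strategy Middle is strictly dominated by Bottom: -8 > -10 and 1 > -1. Eliminate Middle.
In a mixed equilibrium Player 2 is indifferent between Left and Right; this condition fixes p.
  Player 2's payoff from Left: p·4 + (1−p)·(-6) = 10p - 6
  Player 2's payoff from Right: p·5 + (1−p)·(-9) = 14p - 9
  10p - 6 = 14p - 9  ⇒  -4p = -3  ⇒  p = 3/4.

p = 3/4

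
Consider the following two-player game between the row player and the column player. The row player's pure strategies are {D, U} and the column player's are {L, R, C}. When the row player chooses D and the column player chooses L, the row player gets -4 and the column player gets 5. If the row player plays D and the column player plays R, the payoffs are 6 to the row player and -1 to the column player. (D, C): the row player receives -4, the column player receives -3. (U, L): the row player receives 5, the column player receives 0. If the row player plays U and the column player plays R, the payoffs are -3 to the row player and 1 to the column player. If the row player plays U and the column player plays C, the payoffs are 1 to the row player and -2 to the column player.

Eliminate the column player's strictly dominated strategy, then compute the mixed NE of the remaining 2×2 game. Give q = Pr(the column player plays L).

q = 1/2

The column player's strategy C is strictly dominated by R: -1 > -3 and 1 > -2. Eliminate C.
For the row player to be willing to mix, the row player must be indifferent between D and U, which pins down the column player's mix.
  the row player's payoff from D: q·(-4) + (1−q)·6 = -10q + 6
  the row player's payoff from U: q·5 + (1−q)·(-3) = 8q - 3
  -10q + 6 = 8q - 3  ⇒  -18q = -9  ⇒  q = 1/2.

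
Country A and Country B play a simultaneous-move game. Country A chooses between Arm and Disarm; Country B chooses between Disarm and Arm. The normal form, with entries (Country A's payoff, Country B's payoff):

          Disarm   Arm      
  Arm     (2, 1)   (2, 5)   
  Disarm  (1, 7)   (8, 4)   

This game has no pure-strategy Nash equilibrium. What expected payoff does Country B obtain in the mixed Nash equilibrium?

31/7

Country B's indifference between Disarm and Arm determines Country A's mixing probability p:
  Country B's payoff from Disarm: p·1 + (1−p)·7 = -6p + 7
  Country B's payoff from Arm: p·5 + (1−p)·4 = p + 4
  -6p + 7 = p + 4  ⇒  -7p = -3  ⇒  p = 3/7.
At equilibrium Country B is indifferent across columns, so Country B's payoff equals the payoff from Disarm: (3/7)·1 + (4/7)·7 = 31/7.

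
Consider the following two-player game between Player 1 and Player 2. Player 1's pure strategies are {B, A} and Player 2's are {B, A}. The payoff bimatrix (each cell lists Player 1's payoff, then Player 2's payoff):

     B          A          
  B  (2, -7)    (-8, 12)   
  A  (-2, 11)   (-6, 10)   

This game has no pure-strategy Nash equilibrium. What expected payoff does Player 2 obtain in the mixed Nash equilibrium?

Player 1's mix must leave Player 2 indifferent between B and A.
  Player 2's payoff from B: p·(-7) + (1−p)·11 = -18p + 11
  Player 2's payoff from A: p·12 + (1−p)·10 = 2p + 10
  -18p + 11 = 2p + 10  ⇒  -20p = -1  ⇒  p = 1/20.
At equilibrium Player 2 is indifferent across columns, so Player 2's payoff equals the payoff from B: (1/20)·(-7) + (19/20)·11 = 101/10.

101/10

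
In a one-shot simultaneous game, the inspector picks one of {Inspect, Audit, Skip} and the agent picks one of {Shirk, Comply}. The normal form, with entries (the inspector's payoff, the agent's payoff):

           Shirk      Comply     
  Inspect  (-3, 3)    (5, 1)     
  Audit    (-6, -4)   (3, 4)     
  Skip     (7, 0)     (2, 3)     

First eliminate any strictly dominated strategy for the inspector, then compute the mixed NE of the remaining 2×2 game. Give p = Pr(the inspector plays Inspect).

The inspector's strategy Audit is strictly dominated by Inspect: -3 > -6 and 5 > 3. Eliminate Audit.
The inspector's mix must leave the agent indifferent between Shirk and Comply.
  the agent's payoff to Shirk: p·3 + (1−p)·0 = 3p
  the agent's payoff to Comply: p·1 + (1−p)·3 = -2p + 3
  3p = -2p + 3  ⇒  5p = 3  ⇒  p = 3/5.

p = 3/5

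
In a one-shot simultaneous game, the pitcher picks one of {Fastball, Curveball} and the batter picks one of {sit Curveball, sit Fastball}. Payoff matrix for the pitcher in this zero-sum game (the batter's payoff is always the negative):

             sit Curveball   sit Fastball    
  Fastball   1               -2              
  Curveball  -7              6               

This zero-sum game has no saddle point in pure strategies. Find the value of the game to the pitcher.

v = -1/2

For the pitcher to be willing to mix, the pitcher must be indifferent between Fastball and Curveball, which pins down the batter's mix.
  the pitcher's expected payoff from Fastball: q·1 + (1−q)·(-2) = 3q - 2
  the pitcher's expected payoff from Curveball: q·(-7) + (1−q)·6 = -13q + 6
  3q - 2 = -13q + 6  ⇒  16q = 8  ⇒  q = 1/2.
The value is the pitcher's expected payoff against this mix (using Fastball): (1/2)·1 + (1/2)·(-2) = -1/2.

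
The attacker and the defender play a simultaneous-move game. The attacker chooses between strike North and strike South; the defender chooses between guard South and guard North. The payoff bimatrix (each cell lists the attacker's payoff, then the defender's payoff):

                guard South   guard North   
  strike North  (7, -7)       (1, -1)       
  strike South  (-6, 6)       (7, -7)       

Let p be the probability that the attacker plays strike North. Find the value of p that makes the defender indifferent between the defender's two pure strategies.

For the defender to be willing to mix, the defender must be indifferent between guard South and guard North, which pins down the attacker's mix.
  the defender's expected payoff from guard South: p·(-7) + (1−p)·6 = -13p + 6
  the defender's expected payoff from guard North: p·(-1) + (1−p)·(-7) = 6p - 7
  -13p + 6 = 6p - 7  ⇒  -19p = -13  ⇒  p = 13/19.

p = 13/19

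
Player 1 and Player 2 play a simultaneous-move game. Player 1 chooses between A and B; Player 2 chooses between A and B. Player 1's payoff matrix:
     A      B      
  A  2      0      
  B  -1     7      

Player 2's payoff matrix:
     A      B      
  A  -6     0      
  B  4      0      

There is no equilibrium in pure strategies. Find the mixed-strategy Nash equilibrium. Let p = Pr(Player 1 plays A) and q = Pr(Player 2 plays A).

Player 1's mix must leave Player 2 indifferent between A and B.
  Player 2's payoff to A: p·(-6) + (1−p)·4 = -10p + 4
  Player 2's payoff to B: p·0 + (1−p)·0 = 0
  -10p + 4 = 0  ⇒  -10p = -4  ⇒  p = 2/5.
Set Player 1's expected payoff from A equal to that from B:
  Player 1's payoff from A: q·2 + (1−q)·0 = 2q
  Player 1's payoff from B: q·(-1) + (1−q)·7 = -8q + 7
  2q = -8q + 7  ⇒  10q = 7  ⇒  q = 7/10.

p = 2/5, q = 7/10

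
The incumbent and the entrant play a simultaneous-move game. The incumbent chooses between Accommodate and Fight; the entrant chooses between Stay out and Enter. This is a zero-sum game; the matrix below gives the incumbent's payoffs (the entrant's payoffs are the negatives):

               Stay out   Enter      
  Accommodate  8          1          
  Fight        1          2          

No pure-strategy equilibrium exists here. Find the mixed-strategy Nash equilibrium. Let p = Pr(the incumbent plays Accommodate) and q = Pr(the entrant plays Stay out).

p = 1/8, q = 1/8

In a mixed equilibrium the entrant is indifferent between Stay out and Enter; this condition fixes p.
  the entrant's expected payoff from Stay out: p·(-8) + (1−p)·(-1) = -7p - 1
  the entrant's expected payoff from Enter: p·(-1) + (1−p)·(-2) = p - 2
  -7p - 1 = p - 2  ⇒  -8p = -1  ⇒  p = 1/8.
The entrant's mix must leave the incumbent indifferent between Accommodate and Fight.
  the incumbent's expected payoff from Accommodate: q·8 + (1−q)·1 = 7q + 1
  the incumbent's expected payoff from Fight: q·1 + (1−q)·2 = -q + 2
  7q + 1 = -q + 2  ⇒  8q = 1  ⇒  q = 1/8.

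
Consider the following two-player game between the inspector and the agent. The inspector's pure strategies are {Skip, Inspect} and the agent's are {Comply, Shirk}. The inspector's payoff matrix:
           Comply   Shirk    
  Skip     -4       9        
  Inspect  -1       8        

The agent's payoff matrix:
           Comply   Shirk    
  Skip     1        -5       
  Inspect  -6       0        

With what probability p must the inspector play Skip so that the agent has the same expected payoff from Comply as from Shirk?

In a mixed equilibrium the agent is indifferent between Comply and Shirk; this condition fixes p.
  the agent's payoff to Comply: p·1 + (1−p)·(-6) = 7p - 6
  the agent's payoff to Shirk: p·(-5) + (1−p)·0 = -5p
  7p - 6 = -5p  ⇒  12p = 6  ⇒  p = 1/2.

p = 1/2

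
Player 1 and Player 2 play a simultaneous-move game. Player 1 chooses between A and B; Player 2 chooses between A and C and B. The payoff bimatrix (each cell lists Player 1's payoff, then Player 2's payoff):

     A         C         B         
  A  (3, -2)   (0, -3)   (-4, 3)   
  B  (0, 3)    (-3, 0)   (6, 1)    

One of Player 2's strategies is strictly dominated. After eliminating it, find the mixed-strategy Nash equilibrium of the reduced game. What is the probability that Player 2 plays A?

Player 2's strategy C is strictly dominated by A: -2 > -3 and 3 > 0. Eliminate C.
In a mixed equilibrium Player 1 is indifferent between A and B; this condition fixes q.
  Player 1's expected payoff from A: q·3 + (1−q)·(-4) = 7q - 4
  Player 1's expected payoff from B: q·0 + (1−q)·6 = -6q + 6
  7q - 4 = -6q + 6  ⇒  13q = 10  ⇒  q = 10/13.

q = 10/13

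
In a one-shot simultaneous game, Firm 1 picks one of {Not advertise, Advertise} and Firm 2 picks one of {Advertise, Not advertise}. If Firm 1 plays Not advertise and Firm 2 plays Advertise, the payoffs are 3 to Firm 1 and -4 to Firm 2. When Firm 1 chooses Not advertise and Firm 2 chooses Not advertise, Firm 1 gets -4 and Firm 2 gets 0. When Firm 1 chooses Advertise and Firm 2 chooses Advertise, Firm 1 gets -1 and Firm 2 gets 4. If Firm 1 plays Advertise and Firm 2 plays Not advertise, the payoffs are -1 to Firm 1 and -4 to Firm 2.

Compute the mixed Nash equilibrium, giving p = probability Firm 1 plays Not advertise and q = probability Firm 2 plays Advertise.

p = 2/3, q = 3/7

In a mixed equilibrium Firm 2 is indifferent between Advertise and Not advertise; this condition fixes p.
  Firm 2's expected payoff from Advertise: p·(-4) + (1−p)·4 = -8p + 4
  Firm 2's expected payoff from Not advertise: p·0 + (1−p)·(-4) = 4p - 4
  -8p + 4 = 4p - 4  ⇒  -12p = -8  ⇒  p = 2/3.
Set Firm 1's expected payoff from Not advertise equal to that from Advertise:
  Firm 1's payoff from Not advertise: q·3 + (1−q)·(-4) = 7q - 4
  Firm 1's payoff from Advertise: q·(-1) + (1−q)·(-1) = -1
  7q - 4 = -1  ⇒  7q = 3  ⇒  q = 3/7.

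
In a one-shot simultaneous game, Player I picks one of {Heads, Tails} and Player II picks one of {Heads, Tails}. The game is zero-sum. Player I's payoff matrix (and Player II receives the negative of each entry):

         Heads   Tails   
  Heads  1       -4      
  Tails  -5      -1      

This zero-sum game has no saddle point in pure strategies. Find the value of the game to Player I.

v = -7/3

For Player I to be willing to mix, Player I must be indifferent between Heads and Tails, which pins down Player II's mix.
  Player I's expected payoff from Heads: q·1 + (1−q)·(-4) = 5q - 4
  Player I's expected payoff from Tails: q·(-5) + (1−q)·(-1) = -4q - 1
  5q - 4 = -4q - 1  ⇒  9q = 3  ⇒  q = 1/3.
The value is Player I's expected payoff against this mix (using Heads): (1/3)·1 + (2/3)·(-4) = -7/3.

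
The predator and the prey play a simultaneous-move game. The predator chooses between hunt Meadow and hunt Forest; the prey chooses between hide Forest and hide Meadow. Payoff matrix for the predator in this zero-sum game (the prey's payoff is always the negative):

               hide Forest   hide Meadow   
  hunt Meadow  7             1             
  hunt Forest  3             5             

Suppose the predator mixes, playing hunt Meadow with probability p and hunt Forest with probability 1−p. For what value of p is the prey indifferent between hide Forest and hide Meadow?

p = 1/4

In a mixed equilibrium the prey is indifferent between hide Forest and hide Meadow; this condition fixes p.
  the prey's payoff to hide Forest: p·(-7) + (1−p)·(-3) = -4p - 3
  the prey's payoff to hide Meadow: p·(-1) + (1−p)·(-5) = 4p - 5
  -4p - 3 = 4p - 5  ⇒  -8p = -2  ⇒  p = 1/4.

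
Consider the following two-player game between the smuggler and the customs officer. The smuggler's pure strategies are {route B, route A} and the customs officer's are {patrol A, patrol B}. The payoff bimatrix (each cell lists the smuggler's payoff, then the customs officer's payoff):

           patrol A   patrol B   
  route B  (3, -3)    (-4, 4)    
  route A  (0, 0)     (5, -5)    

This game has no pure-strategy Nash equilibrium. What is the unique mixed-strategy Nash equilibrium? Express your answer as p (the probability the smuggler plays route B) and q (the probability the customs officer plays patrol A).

For the customs officer to be willing to mix, the customs officer must be indifferent between patrol A and patrol B, which pins down the smuggler's mix.
  the customs officer's expected payoff from patrol A: p·(-3) + (1−p)·0 = -3p
  the customs officer's expected payoff from patrol B: p·4 + (1−p)·(-5) = 9p - 5
  -3p = 9p - 5  ⇒  -12p = -5  ⇒  p = 5/12.
The smuggler's indifference between route B and route A determines the customs officer's mixing probability q:
  the smuggler's expected payoff from route B: q·3 + (1−q)·(-4) = 7q - 4
  the smuggler's expected payoff from route A: q·0 + (1−q)·5 = -5q + 5
  7q - 4 = -5q + 5  ⇒  12q = 9  ⇒  q = 3/4.

p = 5/12, q = 3/4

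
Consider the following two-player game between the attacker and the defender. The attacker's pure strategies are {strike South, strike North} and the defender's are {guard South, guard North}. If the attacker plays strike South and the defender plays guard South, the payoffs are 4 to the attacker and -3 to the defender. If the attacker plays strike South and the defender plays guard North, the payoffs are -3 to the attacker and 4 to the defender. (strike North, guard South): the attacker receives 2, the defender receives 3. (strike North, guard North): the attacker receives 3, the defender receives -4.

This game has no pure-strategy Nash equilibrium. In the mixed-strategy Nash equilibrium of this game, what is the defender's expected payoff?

0

In a mixed equilibrium the defender is indifferent between guard South and guard North; this condition fixes p.
  the defender's payoff from guard South: p·(-3) + (1−p)·3 = -6p + 3
  the defender's payoff from guard North: p·4 + (1−p)·(-4) = 8p - 4
  -6p + 3 = 8p - 4  ⇒  -14p = -7  ⇒  p = 1/2.
At equilibrium the defender is indifferent across columns, so the defender's payoff equals the payoff from guard South: (1/2)·(-3) + (1/2)·3 = 0.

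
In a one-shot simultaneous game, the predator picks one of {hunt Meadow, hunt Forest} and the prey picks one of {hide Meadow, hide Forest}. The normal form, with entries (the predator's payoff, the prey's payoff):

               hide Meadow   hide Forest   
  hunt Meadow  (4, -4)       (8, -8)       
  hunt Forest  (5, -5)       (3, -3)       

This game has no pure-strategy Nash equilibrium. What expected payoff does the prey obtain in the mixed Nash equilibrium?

Set the prey's expected payoff from hide Meadow equal to that from hide Forest:
  the prey's payoff from hide Meadow: p·(-4) + (1−p)·(-5) = p - 5
  the prey's payoff from hide Forest: p·(-8) + (1−p)·(-3) = -5p - 3
  p - 5 = -5p - 3  ⇒  6p = 2  ⇒  p = 1/3.
At equilibrium the prey is indifferent across columns, so the prey's payoff equals the payoff from hide Meadow: (1/3)·(-4) + (2/3)·(-5) = -14/3.

-14/3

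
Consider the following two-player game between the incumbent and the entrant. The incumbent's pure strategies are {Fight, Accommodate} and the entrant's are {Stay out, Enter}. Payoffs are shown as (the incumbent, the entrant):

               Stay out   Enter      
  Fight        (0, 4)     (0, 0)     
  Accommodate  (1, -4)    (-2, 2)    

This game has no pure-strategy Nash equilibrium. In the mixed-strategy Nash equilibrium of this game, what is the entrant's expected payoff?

4/5

Set the entrant's expected payoff from Stay out equal to that from Enter:
  the entrant's expected payoff from Stay out: p·4 + (1−p)·(-4) = 8p - 4
  the entrant's expected payoff from Enter: p·0 + (1−p)·2 = -2p + 2
  8p - 4 = -2p + 2  ⇒  10p = 6  ⇒  p = 3/5.
At equilibrium the entrant is indifferent across columns, so the entrant's payoff equals the payoff from Stay out: (3/5)·4 + (2/5)·(-4) = 4/5.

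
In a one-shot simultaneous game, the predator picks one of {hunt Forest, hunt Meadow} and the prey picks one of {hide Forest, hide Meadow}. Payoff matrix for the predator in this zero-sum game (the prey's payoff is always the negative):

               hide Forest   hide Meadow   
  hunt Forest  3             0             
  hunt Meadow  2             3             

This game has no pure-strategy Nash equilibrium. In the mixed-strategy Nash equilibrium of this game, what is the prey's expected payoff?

-9/4

For the prey to be willing to mix, the prey must be indifferent between hide Forest and hide Meadow, which pins down the predator's mix.
  the prey's payoff to hide Forest: p·(-3) + (1−p)·(-2) = -p - 2
  the prey's payoff to hide Meadow: p·0 + (1−p)·(-3) = 3p - 3
  -p - 2 = 3p - 3  ⇒  -4p = -1  ⇒  p = 1/4.
At equilibrium the prey is indifferent across columns, so the prey's payoff equals the payoff from hide Forest: (1/4)·(-3) + (3/4)·(-2) = -9/4.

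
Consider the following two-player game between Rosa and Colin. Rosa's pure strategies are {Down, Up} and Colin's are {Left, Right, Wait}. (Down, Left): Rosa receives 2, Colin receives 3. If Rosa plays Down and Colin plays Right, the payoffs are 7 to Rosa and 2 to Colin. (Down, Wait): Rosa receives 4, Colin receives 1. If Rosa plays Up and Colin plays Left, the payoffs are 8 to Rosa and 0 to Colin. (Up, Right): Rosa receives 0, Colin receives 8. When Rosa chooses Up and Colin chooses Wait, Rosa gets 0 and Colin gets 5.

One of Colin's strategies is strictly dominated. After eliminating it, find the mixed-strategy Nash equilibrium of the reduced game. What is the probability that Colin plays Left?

q = 7/13

Colin's strategy Wait is strictly dominated by Right: 2 > 1 and 8 > 5. Eliminate Wait.
Rosa's indifference between Down and Up determines Colin's mixing probability q:
  Rosa's expected payoff from Down: q·2 + (1−q)·7 = -5q + 7
  Rosa's expected payoff from Up: q·8 + (1−q)·0 = 8q
  -5q + 7 = 8q  ⇒  -13q = -7  ⇒  q = 7/13.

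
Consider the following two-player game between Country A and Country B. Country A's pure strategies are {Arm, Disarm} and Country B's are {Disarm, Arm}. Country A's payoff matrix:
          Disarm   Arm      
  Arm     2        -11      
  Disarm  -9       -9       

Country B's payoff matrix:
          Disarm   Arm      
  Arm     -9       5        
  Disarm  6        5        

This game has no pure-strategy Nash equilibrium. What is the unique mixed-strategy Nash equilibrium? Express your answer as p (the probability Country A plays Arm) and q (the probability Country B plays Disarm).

Set Country B's expected payoff from Disarm equal to that from Arm:
  Country B's expected payoff from Disarm: p·(-9) + (1−p)·6 = -15p + 6
  Country B's expected payoff from Arm: p·5 + (1−p)·5 = 5
  -15p + 6 = 5  ⇒  -15p = -1  ⇒  p = 1/15.
In a mixed equilibrium Country A is indifferent between Arm and Disarm; this condition fixes q.
  Country A's payoff from Arm: q·2 + (1−q)·(-11) = 13q - 11
  Country A's payoff from Disarm: q·(-9) + (1−q)·(-9) = -9
  13q - 11 = -9  ⇒  13q = 2  ⇒  q = 2/13.

p = 1/15, q = 2/13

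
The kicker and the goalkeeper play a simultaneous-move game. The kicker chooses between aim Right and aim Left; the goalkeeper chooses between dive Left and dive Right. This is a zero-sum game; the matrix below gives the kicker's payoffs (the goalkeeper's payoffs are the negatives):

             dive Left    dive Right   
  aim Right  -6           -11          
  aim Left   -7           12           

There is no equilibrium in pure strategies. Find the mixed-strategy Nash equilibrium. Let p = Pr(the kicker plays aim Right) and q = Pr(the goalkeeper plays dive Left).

The goalkeeper's indifference between dive Left and dive Right determines the kicker's mixing probability p:
  the goalkeeper's expected payoff from dive Left: p·6 + (1−p)·7 = -p + 7
  the goalkeeper's expected payoff from dive Right: p·11 + (1−p)·(-12) = 23p - 12
  -p + 7 = 23p - 12  ⇒  -24p = -19  ⇒  p = 19/24.
Set the kicker's expected payoff from aim Right equal to that from aim Left:
  the kicker's payoff to aim Right: q·(-6) + (1−q)·(-11) = 5q - 11
  the kicker's payoff to aim Left: q·(-7) + (1−q)·12 = -19q + 12
  5q - 11 = -19q + 12  ⇒  24q = 23  ⇒  q = 23/24.

p = 19/24, q = 23/24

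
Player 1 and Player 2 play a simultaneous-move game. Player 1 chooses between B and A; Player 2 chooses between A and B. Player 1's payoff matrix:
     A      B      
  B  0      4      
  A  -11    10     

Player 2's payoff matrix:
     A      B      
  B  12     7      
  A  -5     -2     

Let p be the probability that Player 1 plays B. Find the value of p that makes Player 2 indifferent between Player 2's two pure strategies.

p = 3/8

In a mixed equilibrium Player 2 is indifferent between A and B; this condition fixes p.
  Player 2's expected payoff from A: p·12 + (1−p)·(-5) = 17p - 5
  Player 2's expected payoff from B: p·7 + (1−p)·(-2) = 9p - 2
  17p - 5 = 9p - 2  ⇒  8p = 3  ⇒  p = 3/8.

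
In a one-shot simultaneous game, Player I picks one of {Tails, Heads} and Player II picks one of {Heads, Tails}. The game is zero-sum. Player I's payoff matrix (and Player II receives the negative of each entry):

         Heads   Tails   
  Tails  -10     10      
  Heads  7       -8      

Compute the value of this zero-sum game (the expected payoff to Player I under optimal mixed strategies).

v = -2/7

In a mixed equilibrium Player I is indifferent between Tails and Heads; this condition fixes q.
  Player I's expected payoff from Tails: q·(-10) + (1−q)·10 = -20q + 10
  Player I's expected payoff from Heads: q·7 + (1−q)·(-8) = 15q - 8
  -20q + 10 = 15q - 8  ⇒  -35q = -18  ⇒  q = 18/35.
The value is Player I's expected payoff against this mix (using Tails): (18/35)·(-10) + (17/35)·10 = -2/7.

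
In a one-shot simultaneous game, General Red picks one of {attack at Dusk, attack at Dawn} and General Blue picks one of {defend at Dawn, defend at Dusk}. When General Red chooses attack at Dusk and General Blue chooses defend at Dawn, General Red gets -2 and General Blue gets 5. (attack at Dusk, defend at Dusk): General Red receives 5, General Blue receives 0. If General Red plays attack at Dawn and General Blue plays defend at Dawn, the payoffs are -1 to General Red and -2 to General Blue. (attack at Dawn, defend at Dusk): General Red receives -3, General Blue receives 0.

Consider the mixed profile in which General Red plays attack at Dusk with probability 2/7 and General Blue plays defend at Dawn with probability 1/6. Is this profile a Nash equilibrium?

No

Given General Blue's mix q = 1/6, General Red's payoff from attack at Dusk is 23/6 but from attack at Dawn is -8/3. General Red strictly prefers attack at Dusk, so General Red would not mix.
So the proposed profile is not a Nash equilibrium.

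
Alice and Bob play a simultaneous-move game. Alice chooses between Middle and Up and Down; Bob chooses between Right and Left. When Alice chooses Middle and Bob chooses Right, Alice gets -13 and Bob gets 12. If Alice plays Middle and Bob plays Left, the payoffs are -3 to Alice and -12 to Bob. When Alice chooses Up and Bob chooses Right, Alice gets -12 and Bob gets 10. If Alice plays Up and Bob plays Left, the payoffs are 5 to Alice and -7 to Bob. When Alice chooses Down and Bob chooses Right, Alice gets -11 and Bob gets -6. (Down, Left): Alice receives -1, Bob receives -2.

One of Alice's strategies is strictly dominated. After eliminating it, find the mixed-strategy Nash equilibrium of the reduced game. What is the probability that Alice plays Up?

Alice's strategy Middle is strictly dominated by Down: -11 > -13 and -1 > -3. Eliminate Middle.
In a mixed equilibrium Bob is indifferent between Right and Left; this condition fixes p.
  Bob's payoff from Right: p·10 + (1−p)·(-6) = 16p - 6
  Bob's payoff from Left: p·(-7) + (1−p)·(-2) = -5p - 2
  16p - 6 = -5p - 2  ⇒  21p = 4  ⇒  p = 4/21.

p = 4/21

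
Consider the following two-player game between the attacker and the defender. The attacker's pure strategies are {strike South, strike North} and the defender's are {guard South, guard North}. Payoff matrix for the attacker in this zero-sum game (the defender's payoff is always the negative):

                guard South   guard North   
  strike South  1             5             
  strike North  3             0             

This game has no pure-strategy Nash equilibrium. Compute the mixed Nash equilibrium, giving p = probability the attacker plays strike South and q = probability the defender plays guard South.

p = 3/7, q = 5/7

For the defender to be willing to mix, the defender must be indifferent between guard South and guard North, which pins down the attacker's mix.
  the defender's payoff to guard South: p·(-1) + (1−p)·(-3) = 2p - 3
  the defender's payoff to guard North: p·(-5) + (1−p)·0 = -5p
  2p - 3 = -5p  ⇒  7p = 3  ⇒  p = 3/7.
For the attacker to be willing to mix, the attacker must be indifferent between strike South and strike North, which pins down the defender's mix.
  the attacker's payoff from strike South: q·1 + (1−q)·5 = -4q + 5
  the attacker's payoff from strike North: q·3 + (1−q)·0 = 3q
  -4q + 5 = 3q  ⇒  -7q = -5  ⇒  q = 5/7.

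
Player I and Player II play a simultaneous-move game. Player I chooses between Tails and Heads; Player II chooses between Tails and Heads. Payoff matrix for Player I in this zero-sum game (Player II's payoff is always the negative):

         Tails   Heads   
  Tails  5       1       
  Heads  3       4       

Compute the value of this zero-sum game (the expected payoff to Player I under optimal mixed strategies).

In a mixed equilibrium Player I is indifferent between Tails and Heads; this condition fixes q.
  Player I's payoff to Tails: q·5 + (1−q)·1 = 4q + 1
  Player I's payoff to Heads: q·3 + (1−q)·4 = -q + 4
  4q + 1 = -q + 4  ⇒  5q = 3  ⇒  q = 3/5.
The value is Player I's expected payoff against this mix (using Tails): (3/5)·5 + (2/5)·1 = 17/5.

v = 17/5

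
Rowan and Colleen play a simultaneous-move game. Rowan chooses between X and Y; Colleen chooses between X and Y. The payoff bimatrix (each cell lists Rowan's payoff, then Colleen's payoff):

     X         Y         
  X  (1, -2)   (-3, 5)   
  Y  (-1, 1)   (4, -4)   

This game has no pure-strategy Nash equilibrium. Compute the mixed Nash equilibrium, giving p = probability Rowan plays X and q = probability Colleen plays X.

For Colleen to be willing to mix, Colleen must be indifferent between X and Y, which pins down Rowan's mix.
  Colleen's expected payoff from X: p·(-2) + (1−p)·1 = -3p + 1
  Colleen's expected payoff from Y: p·5 + (1−p)·(-4) = 9p - 4
  -3p + 1 = 9p - 4  ⇒  -12p = -5  ⇒  p = 5/12.
Set Rowan's expected payoff from X equal to that from Y:
  Rowan's payoff from X: q·1 + (1−q)·(-3) = 4q - 3
  Rowan's payoff from Y: q·(-1) + (1−q)·4 = -5q + 4
  4q - 3 = -5q + 4  ⇒  9q = 7  ⇒  q = 7/9.

p = 5/12, q = 7/9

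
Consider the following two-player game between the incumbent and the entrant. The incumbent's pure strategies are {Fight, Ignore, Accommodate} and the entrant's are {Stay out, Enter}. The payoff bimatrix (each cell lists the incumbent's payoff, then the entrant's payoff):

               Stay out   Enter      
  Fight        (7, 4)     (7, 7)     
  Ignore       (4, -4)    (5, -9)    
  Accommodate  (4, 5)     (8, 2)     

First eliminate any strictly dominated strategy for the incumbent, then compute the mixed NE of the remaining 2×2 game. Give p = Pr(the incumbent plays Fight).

p = 1/2

The incumbent's strategy Ignore is strictly dominated by Fight: 7 > 4 and 7 > 5. Eliminate Ignore.
Set the entrant's expected payoff from Stay out equal to that from Enter:
  the entrant's expected payoff from Stay out: p·4 + (1−p)·5 = -p + 5
  the entrant's expected payoff from Enter: p·7 + (1−p)·2 = 5p + 2
  -p + 5 = 5p + 2  ⇒  -6p = -3  ⇒  p = 1/2.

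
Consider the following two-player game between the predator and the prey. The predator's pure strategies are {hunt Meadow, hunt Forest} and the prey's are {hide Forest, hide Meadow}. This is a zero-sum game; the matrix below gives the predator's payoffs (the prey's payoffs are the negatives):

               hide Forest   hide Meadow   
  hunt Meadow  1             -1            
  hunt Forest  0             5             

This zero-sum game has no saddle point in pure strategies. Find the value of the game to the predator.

For the predator to be willing to mix, the predator must be indifferent between hunt Meadow and hunt Forest, which pins down the prey's mix.
  the predator's expected payoff from hunt Meadow: q·1 + (1−q)·(-1) = 2q - 1
  the predator's expected payoff from hunt Forest: q·0 + (1−q)·5 = -5q + 5
  2q - 1 = -5q + 5  ⇒  7q = 6  ⇒  q = 6/7.
The value is the predator's expected payoff against this mix (using hunt Meadow): (6/7)·1 + (1/7)·(-1) = 5/7.

v = 5/7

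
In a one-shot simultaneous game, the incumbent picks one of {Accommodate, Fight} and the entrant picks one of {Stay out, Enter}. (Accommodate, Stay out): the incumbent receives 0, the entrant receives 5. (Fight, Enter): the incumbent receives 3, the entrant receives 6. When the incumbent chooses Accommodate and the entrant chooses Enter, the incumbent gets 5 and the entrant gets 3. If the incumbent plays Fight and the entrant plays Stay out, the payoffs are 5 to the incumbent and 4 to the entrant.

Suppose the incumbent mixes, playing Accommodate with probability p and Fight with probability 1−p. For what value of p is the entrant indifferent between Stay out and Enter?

p = 1/2

The incumbent's mix must leave the entrant indifferent between Stay out and Enter.
  the entrant's payoff from Stay out: p·5 + (1−p)·4 = p + 4
  the entrant's payoff from Enter: p·3 + (1−p)·6 = -3p + 6
  p + 4 = -3p + 6  ⇒  4p = 2  ⇒  p = 1/2.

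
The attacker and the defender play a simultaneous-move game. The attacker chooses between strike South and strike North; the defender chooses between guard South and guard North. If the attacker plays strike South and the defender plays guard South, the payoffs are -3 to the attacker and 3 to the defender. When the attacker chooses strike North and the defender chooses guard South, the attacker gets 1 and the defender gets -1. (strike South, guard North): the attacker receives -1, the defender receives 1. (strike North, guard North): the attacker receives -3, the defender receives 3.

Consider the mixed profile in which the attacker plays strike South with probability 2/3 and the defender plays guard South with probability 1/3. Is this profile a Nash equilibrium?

Check the defender's indifference given the attacker's mix p = 2/3:
  payoff from guard South = 5/3; payoff from guard North = 5/3 — equal.
Check the attacker's indifference given the defender's mix q = 1/3:
  payoff from strike South = -5/3; payoff from strike North = -5/3 — equal.
Both players are indifferent, so neither can profitably deviate.

Yes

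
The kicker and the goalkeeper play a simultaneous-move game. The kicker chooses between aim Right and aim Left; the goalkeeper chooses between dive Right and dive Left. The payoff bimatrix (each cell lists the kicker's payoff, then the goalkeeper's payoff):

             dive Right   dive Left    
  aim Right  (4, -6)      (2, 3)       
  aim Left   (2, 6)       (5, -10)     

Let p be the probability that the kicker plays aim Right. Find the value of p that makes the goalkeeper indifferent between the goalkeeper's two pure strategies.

p = 16/25

The kicker's mix must leave the goalkeeper indifferent between dive Right and dive Left.
  the goalkeeper's payoff to dive Right: p·(-6) + (1−p)·6 = -12p + 6
  the goalkeeper's payoff to dive Left: p·3 + (1−p)·(-10) = 13p - 10
  -12p + 6 = 13p - 10  ⇒  -25p = -16  ⇒  p = 16/25.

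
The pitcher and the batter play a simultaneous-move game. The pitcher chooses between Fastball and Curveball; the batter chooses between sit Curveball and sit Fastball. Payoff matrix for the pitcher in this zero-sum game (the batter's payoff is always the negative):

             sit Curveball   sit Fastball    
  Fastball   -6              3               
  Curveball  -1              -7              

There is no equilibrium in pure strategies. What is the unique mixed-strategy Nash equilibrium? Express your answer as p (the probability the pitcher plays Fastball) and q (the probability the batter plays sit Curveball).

Set the batter's expected payoff from sit Curveball equal to that from sit Fastball:
  the batter's expected payoff from sit Curveball: p·6 + (1−p)·1 = 5p + 1
  the batter's expected payoff from sit Fastball: p·(-3) + (1−p)·7 = -10p + 7
  5p + 1 = -10p + 7  ⇒  15p = 6  ⇒  p = 2/5.
For the pitcher to be willing to mix, the pitcher must be indifferent between Fastball and Curveball, which pins down the batter's mix.
  the pitcher's payoff to Fastball: q·(-6) + (1−q)·3 = -9q + 3
  the pitcher's payoff to Curveball: q·(-1) + (1−q)·(-7) = 6q - 7
  -9q + 3 = 6q - 7  ⇒  -15q = -10  ⇒  q = 2/3.

p = 2/5, q = 2/3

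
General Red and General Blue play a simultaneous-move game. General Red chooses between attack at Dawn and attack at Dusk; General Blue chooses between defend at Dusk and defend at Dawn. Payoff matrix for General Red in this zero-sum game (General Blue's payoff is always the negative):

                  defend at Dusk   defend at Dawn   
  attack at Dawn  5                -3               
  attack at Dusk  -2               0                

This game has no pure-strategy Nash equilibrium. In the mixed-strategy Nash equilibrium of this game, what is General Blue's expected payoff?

General Blue's indifference between defend at Dusk and defend at Dawn determines General Red's mixing probability p:
  General Blue's payoff from defend at Dusk: p·(-5) + (1−p)·2 = -7p + 2
  General Blue's payoff from defend at Dawn: p·3 + (1−p)·0 = 3p
  -7p + 2 = 3p  ⇒  -10p = -2  ⇒  p = 1/5.
At equilibrium General Blue is indifferent across columns, so General Blue's payoff equals the payoff from defend at Dusk: (1/5)·(-5) + (4/5)·2 = 3/5.

3/5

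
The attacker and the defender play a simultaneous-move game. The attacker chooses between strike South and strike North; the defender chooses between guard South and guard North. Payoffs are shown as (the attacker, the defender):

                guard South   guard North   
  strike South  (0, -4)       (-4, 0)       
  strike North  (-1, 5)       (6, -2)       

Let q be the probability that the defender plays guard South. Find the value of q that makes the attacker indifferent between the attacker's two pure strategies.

q = 10/11

For the attacker to be willing to mix, the attacker must be indifferent between strike South and strike North, which pins down the defender's mix.
  the attacker's payoff from strike South: q·0 + (1−q)·(-4) = 4q - 4
  the attacker's payoff from strike North: q·(-1) + (1−q)·6 = -7q + 6
  4q - 4 = -7q + 6  ⇒  11q = 10  ⇒  q = 10/11.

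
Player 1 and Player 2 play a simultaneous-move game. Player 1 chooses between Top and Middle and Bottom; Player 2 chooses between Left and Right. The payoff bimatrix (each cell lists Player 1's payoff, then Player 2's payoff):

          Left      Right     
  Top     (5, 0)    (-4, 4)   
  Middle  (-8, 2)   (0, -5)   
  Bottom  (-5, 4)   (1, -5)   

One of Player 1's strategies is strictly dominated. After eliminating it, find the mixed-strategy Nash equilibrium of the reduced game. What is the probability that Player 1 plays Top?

p = 9/13

Player 1's strategy Middle is strictly dominated by Bottom: -5 > -8 and 1 > 0. Eliminate Middle.
Set Player 2's expected payoff from Left equal to that from Right:
  Player 2's payoff to Left: p·0 + (1−p)·4 = -4p + 4
  Player 2's payoff to Right: p·4 + (1−p)·(-5) = 9p - 5
  -4p + 4 = 9p - 5  ⇒  -13p = -9  ⇒  p = 9/13.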